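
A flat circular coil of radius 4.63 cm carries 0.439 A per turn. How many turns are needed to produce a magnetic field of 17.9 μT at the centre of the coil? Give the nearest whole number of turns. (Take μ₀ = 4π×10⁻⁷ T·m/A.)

For an N-turn coil, B = Nμ₀I/(2R). A single turn gives B₁ = 5.96×10⁻⁶ T with R = 0.0463 m.
N = B/B₁ = 1.79×10⁻⁵ / 5.96×10⁻⁶ = 3.00.

N = 3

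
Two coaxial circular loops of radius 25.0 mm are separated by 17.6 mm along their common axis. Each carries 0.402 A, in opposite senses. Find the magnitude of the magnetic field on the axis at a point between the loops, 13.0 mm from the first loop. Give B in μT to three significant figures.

Each loop contributes B = μ₀IR²/[2(R²+z²)^(3/2)] on the axis, with z measured from that loop.
Loop 1 (z = 0.013 m): B₁ = 7.06×10⁻⁶ T. Loop 2 (z = 0.0046 m): B₂ = 9.61×10⁻⁶ T.
The fields oppose: B = |B₁ − B₂| = 2.56×10⁻⁶ T.

B ≈ 2.56 μT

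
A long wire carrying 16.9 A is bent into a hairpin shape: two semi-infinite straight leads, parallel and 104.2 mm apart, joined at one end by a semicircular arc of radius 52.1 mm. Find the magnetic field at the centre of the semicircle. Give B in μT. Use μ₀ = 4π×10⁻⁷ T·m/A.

The semicircular arc contributes B_arc = μ₀I·π/(4πR) = μ₀I/(4R) = 1.02×10⁻⁴ T.
Each semi-infinite lead is at perpendicular distance R = 0.0521 m from the centre, with the perpendicular foot at its near end, so it contributes μ₀I/(4πR); both point the same way, together 6.49×10⁻⁵ T.
Arc and leads all point the same direction: B = 1.02×10⁻⁴ + 6.49×10⁻⁵ = 1.67×10⁻⁴ T.

B ≈ 167 μT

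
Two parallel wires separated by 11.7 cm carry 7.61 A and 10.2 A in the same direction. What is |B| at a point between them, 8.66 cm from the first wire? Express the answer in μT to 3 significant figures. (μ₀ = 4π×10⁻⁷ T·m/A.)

Each long wire gives B = μ₀I/(2πd). Distances are d₁ = 0.0866 m and d₂ = 0.0304 m.
B₁ = 1.76×10⁻⁵ T, B₂ = 6.71×10⁻⁵ T.
Between parallel currents the two contributions point in opposite directions, so they subtract. B = |B₁ − B₂| = |1.76×10⁻⁵ − 6.71×10⁻⁵| = 4.95×10⁻⁵ T.

B ≈ 49.5 μT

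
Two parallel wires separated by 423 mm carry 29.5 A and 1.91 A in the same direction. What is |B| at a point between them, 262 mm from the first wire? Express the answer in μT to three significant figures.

B ≈ 20.1 μT

Each long wire gives B = μ₀I/(2πd). Distances are d₁ = 0.262 m and d₂ = 0.161 m.
B₁ = 2.25×10⁻⁵ T, B₂ = 2.37×10⁻⁶ T.
Between parallel currents the two contributions point in opposite directions, so they subtract. B = |B₁ − B₂| = |2.25×10⁻⁵ − 2.37×10⁻⁶| = 2.01×10⁻⁵ T.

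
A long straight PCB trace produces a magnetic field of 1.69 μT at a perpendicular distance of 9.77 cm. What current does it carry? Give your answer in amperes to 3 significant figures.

I ≈ 0.826 A

For a long straight wire B = μ₀I/(2πd), so I = 2πdB/μ₀.
I = 2π × 0.0977 × 1.69×10⁻⁶ / (4π×10⁻⁷) = 0.826 A.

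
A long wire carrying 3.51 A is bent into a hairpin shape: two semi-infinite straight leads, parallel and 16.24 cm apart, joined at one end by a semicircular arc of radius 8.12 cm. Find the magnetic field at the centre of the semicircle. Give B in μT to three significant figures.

B ≈ 22.2 μT

The semicircular arc contributes B_arc = μ₀I·π/(4πR) = μ₀I/(4R) = 1.36×10⁻⁵ T.
Each semi-infinite lead is at perpendicular distance R = 0.0812 m from the centre, with the perpendicular foot at its near end, so it contributes μ₀I/(4πR); both point the same way, together 8.65×10⁻⁶ T.
Arc and leads all point the same direction: B = 1.36×10⁻⁵ + 8.65×10⁻⁶ = 2.22×10⁻⁵ T.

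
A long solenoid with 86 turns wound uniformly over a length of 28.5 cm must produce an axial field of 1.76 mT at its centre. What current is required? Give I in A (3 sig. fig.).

Inside a long solenoid B = μ₀nI with n = 301.8 m⁻¹, so I = B/(μ₀n).
I = 1.76×10⁻³ / (4π×10⁻⁷ × 301.8) = 4.64 A.

I ≈ 4.64 A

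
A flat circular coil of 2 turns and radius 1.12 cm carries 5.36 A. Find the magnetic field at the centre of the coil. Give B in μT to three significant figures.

B ≈ 601 μT

For an N-turn flat coil, B = Nμ₀I/(2R) with R = 0.0112 m.
B = 2 × 3.01×10⁻⁴ T = 6.01×10⁻⁴ T.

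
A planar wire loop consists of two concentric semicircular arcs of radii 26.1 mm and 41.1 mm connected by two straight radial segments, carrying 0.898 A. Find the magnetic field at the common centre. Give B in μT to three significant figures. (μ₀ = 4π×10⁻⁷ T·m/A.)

B ≈ 3.94 μT

The radial connectors point toward the centre, so dl × r̂ = 0 and they contribute nothing.
Each semicircle gives μ₀I/(4R): inner arc 1.08×10⁻⁵ T, outer arc 6.86×10⁻⁶ T.
The two arcs carry current in opposite angular senses, so their fields oppose: B = |1.08×10⁻⁵ − 6.86×10⁻⁶| = 3.94×10⁻⁶ T.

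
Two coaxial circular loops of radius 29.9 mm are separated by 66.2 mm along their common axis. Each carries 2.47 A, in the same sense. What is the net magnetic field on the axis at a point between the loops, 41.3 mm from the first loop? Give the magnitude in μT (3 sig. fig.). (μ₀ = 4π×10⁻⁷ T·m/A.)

Each loop contributes B = μ₀IR²/[2(R²+z²)^(3/2)] on the axis, with z measured from that loop.
Loop 1 (z = 0.0413 m): B₁ = 1.05×10⁻⁵ T. Loop 2 (z = 0.0249 m): B₂ = 2.36×10⁻⁵ T.
The fields add: B = B₁ + B₂ = 3.40×10⁻⁵ T.

B ≈ 34.0 μT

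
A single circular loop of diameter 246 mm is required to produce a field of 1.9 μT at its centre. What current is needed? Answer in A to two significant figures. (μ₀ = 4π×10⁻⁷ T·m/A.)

At the centre of a circular loop B = μ₀I/(2R), so I = 2RB/μ₀.
With R = 0.123 m, I = 2 × 0.123 × 1.90×10⁻⁶ / (4π×10⁻⁷) = 0.372 A.

I ≈ 0.37 A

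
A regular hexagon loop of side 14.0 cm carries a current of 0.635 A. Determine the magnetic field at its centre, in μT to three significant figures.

Each side is a finite straight segment at perpendicular distance d = a/(2 tan(π/6)) = 0.1212 m from the centre, with end-angles ±π/6.
One side contributes B₁ = (μ₀I/4πd)·2 sin(π/6) = 5.24×10⁻⁷ T.
All 6 sides add in the same direction: B = 6 × 5.24×10⁻⁷ = 3.14×10⁻⁶ T.

B ≈ 3.14 μT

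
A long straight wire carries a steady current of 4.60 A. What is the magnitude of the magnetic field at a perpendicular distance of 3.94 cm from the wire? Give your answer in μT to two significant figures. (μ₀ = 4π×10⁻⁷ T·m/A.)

For an infinitely long straight wire, B = μ₀I/(2πd).
B = (4π×10⁻⁷ × 4.60) / (2π × 0.0394) = 2.34×10⁻⁵ T.

B ≈ 23 μT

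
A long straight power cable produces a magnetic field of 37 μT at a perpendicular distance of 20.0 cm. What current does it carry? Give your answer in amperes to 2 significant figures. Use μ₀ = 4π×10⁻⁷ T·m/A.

For a long straight wire B = μ₀I/(2πd), so I = 2πdB/μ₀.
I = 2π × 0.2 × 3.70×10⁻⁵ / (4π×10⁻⁷) = 37.0 A.

I ≈ 37 A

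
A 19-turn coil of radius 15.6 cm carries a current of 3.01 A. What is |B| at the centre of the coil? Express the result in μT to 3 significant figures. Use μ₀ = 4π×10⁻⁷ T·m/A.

B ≈ 230 μT

For an N-turn flat coil, B = Nμ₀I/(2R) with R = 0.156 m.
B = 19 × 1.21×10⁻⁵ T = 2.30×10⁻⁴ T.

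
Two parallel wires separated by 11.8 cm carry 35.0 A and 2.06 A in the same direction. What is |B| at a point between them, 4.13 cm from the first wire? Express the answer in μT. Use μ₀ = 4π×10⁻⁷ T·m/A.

Each long wire gives B = μ₀I/(2πd). Distances are d₁ = 0.0413 m and d₂ = 0.0767 m.
B₁ = 1.69×10⁻⁴ T, B₂ = 5.37×10⁻⁶ T.
Between parallel currents the two contributions point in opposite directions, so they subtract. B = |B₁ − B₂| = |1.69×10⁻⁴ − 5.37×10⁻⁶| = 1.64×10⁻⁴ T.

B ≈ 164 μT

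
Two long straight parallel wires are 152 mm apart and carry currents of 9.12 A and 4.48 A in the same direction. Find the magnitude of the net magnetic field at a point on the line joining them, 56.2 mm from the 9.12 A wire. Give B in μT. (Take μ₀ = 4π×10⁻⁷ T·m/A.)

B ≈ 23.1 μT

Each long wire gives B = μ₀I/(2πd). Distances are d₁ = 0.0562 m and d₂ = 0.0958 m.
B₁ = 3.25×10⁻⁵ T, B₂ = 9.35×10⁻⁶ T.
Between parallel currents the two contributions point in opposite directions, so they subtract. B = |B₁ − B₂| = |3.25×10⁻⁵ − 9.35×10⁻⁶| = 2.31×10⁻⁵ T.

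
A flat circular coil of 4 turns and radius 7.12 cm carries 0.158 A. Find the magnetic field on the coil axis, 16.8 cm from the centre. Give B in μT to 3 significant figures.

For an N-turn flat coil, B = Nμ₀IR²/[2(R²+z²)^(3/2)] with R = 0.0712 m, z = 0.168 m.
B = 4 × 8.28×10⁻⁸ T = 3.31×10⁻⁷ T.

B ≈ 0.331 μT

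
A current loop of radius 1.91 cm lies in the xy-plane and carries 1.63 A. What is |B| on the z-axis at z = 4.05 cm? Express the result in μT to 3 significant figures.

On the axis of a circular loop, B = μ₀IR² / [2(R²+z²)^(3/2)].
R² + z² = (0.0191)² + (0.0405)² = 0.002005 m², and (R²+z²)^(3/2) = 8.98×10⁻⁵ m³.
B = (4π×10⁻⁷ × 1.63 × 0.0003648) / (2 × 8.98×10⁻⁵) = 4.16×10⁻⁶ T.

B ≈ 4.16 μT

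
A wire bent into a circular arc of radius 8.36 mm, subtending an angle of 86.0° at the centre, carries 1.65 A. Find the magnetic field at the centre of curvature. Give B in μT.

B ≈ 29.6 μT

The Biot–Savart field of a circular arc at its centre is B = μ₀Iφ/(4πR), with φ = 1.501 rad.
B = (4π×10⁻⁷ × 1.65 × 1.501) / (4π × 0.00836) = 2.96×10⁻⁵ T.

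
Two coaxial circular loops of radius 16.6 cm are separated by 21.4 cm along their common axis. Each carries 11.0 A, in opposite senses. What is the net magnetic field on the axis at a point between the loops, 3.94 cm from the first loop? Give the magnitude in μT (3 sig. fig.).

B ≈ 24.7 μT

Each loop contributes B = μ₀IR²/[2(R²+z²)^(3/2)] on the axis, with z measured from that loop.
Loop 1 (z = 0.0394 m): B₁ = 3.83×10⁻⁵ T. Loop 2 (z = 0.1746 m): B₂ = 1.36×10⁻⁵ T.
The fields oppose: B = |B₁ − B₂| = 2.47×10⁻⁵ T.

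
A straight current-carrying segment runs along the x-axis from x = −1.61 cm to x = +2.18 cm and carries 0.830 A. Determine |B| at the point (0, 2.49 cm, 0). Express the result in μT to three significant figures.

For a finite straight segment, B = (μ₀I/4πd)(sinθ₁ + sinθ₂), where θ₁, θ₂ are the angles from the perpendicular to each end.
The perpendicular distance is d = 0.0249 m; the end-offsets along the wire are a = 0.0161 m and b = 0.0218 m.
sinθ₁ = 0.0161/√(0.0161²+0.0249²) = 0.5430; sinθ₂ = 0.0218/√(0.0218²+0.0249²) = 0.6587.
B = (4π×10⁻⁷ × 0.830) / (4π × 0.0249) × (0.5430 + 0.6587) = 4.01×10⁻⁶ T.

B ≈ 4.01 μT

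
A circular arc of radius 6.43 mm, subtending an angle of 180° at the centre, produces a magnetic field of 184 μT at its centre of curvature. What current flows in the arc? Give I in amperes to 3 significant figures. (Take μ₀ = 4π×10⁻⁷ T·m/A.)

I ≈ 3.77 A

For a circular arc, B = μ₀Iφ/(4πR) with φ in radians; here φ = 3.142 rad.
So I = 4πRB/(μ₀φ) = 4π × 0.00643 × 1.84×10⁻⁴ / (4π×10⁻⁷ × 3.142) = 3.77 A.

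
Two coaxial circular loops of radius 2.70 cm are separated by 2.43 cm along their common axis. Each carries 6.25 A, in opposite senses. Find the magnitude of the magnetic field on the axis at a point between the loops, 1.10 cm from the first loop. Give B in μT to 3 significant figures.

B ≈ 10.5 μT

Each loop contributes B = μ₀IR²/[2(R²+z²)^(3/2)] on the axis, with z measured from that loop.
Loop 1 (z = 0.011 m): B₁ = 1.16×10⁻⁴ T. Loop 2 (z = 0.0133 m): B₂ = 1.05×10⁻⁴ T.
The fields oppose: B = |B₁ − B₂| = 1.05×10⁻⁵ T.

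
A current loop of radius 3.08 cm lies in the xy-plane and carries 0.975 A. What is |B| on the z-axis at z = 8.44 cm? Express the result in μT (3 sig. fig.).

On the axis of a circular loop, B = μ₀IR² / [2(R²+z²)^(3/2)].
R² + z² = (0.0308)² + (0.0844)² = 0.008072 m², and (R²+z²)^(3/2) = 7.25×10⁻⁴ m³.
B = (4π×10⁻⁷ × 0.975 × 0.0009486) / (2 × 7.25×10⁻⁴) = 8.01×10⁻⁷ T.

B ≈ 0.801 μT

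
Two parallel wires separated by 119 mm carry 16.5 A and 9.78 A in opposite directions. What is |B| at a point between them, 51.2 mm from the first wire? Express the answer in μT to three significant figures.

Each long wire gives B = μ₀I/(2πd). Distances are d₁ = 0.0512 m and d₂ = 0.0678 m.
B₁ = 6.45×10⁻⁵ T, B₂ = 2.88×10⁻⁵ T.
Between antiparallel currents both contributions point the same way, so they add. B = B₁ + B₂ = 6.45×10⁻⁵ + 2.88×10⁻⁵ = 9.33×10⁻⁵ T.

B ≈ 93.3 μT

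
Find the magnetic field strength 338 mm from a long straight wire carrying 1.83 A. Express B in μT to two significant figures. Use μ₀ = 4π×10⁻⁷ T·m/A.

For an infinitely long straight wire, B = μ₀I/(2πd).
B = (4π×10⁻⁷ × 1.83) / (2π × 0.338) = 1.08×10⁻⁶ T.

B ≈ 1.1 μT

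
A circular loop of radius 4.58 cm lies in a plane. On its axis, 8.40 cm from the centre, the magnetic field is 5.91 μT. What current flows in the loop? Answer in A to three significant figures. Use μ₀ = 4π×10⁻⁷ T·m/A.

On the axis of a loop, B = μ₀IR²/[2(R²+z²)^(3/2)], so I = 2B(R²+z²)^(3/2)/(μ₀R²).
R² + z² = 0.002098 + 0.007056 = 0.009154 m²; raised to 3/2 gives 8.76×10⁻⁴ m³.
I = 2 × 5.91×10⁻⁶ × 8.76×10⁻⁴ / (1.26×10⁻⁶ × 0.002098) = 3.93 A.

I ≈ 3.93 A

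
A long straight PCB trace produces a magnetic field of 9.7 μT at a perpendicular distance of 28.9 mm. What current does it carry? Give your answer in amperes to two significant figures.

I ≈ 1.4 A

For a long straight wire B = μ₀I/(2πd), so I = 2πdB/μ₀.
I = 2π × 0.0289 × 9.70×10⁻⁶ / (4π×10⁻⁷) = 1.40 A.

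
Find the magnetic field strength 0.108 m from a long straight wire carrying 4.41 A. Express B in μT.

B ≈ 8.17 μT

For an infinitely long straight wire, B = μ₀I/(2πd).
B = (4π×10⁻⁷ × 4.41) / (2π × 0.108) = 8.17×10⁻⁶ T.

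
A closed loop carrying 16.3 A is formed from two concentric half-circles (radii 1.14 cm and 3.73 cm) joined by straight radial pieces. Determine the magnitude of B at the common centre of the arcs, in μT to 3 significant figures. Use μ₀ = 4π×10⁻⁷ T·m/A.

The radial connectors point toward the centre, so dl × r̂ = 0 and they contribute nothing.
Each semicircle gives μ₀I/(4R): inner arc 4.49×10⁻⁴ T, outer arc 1.37×10⁻⁴ T.
The two arcs carry current in opposite angular senses, so their fields oppose: B = |4.49×10⁻⁴ − 1.37×10⁻⁴| = 3.12×10⁻⁴ T.

B ≈ 312 μT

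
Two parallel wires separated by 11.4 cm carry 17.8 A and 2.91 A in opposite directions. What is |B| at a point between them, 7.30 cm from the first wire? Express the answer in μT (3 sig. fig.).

B ≈ 63.0 μT

Each long wire gives B = μ₀I/(2πd). Distances are d₁ = 0.073 m and d₂ = 0.041 m.
B₁ = 4.88×10⁻⁵ T, B₂ = 1.42×10⁻⁵ T.
Between antiparallel currents both contributions point the same way, so they add. B = B₁ + B₂ = 4.88×10⁻⁵ + 1.42×10⁻⁵ = 6.30×10⁻⁵ T.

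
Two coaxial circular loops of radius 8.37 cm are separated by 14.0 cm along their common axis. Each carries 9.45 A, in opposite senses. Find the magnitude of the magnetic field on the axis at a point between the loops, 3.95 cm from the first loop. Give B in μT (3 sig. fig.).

B ≈ 33.9 μT

Each loop contributes B = μ₀IR²/[2(R²+z²)^(3/2)] on the axis, with z measured from that loop.
Loop 1 (z = 0.0395 m): B₁ = 5.25×10⁻⁵ T. Loop 2 (z = 0.1005 m): B₂ = 1.86×10⁻⁵ T.
The fields oppose: B = |B₁ − B₂| = 3.39×10⁻⁵ T.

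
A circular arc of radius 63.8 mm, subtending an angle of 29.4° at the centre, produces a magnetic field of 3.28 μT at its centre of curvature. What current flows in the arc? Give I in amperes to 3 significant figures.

I ≈ 4.08 A

For a circular arc, B = μ₀Iφ/(4πR) with φ in radians; here φ = 0.5131 rad.
So I = 4πRB/(μ₀φ) = 4π × 0.0638 × 3.28×10⁻⁶ / (4π×10⁻⁷ × 0.5131) = 4.08 A.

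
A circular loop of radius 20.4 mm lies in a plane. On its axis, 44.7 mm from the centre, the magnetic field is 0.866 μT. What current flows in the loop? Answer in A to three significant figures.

On the axis of a loop, B = μ₀IR²/[2(R²+z²)^(3/2)], so I = 2B(R²+z²)^(3/2)/(μ₀R²).
R² + z² = 0.0004162 + 0.001998 = 0.002414 m²; raised to 3/2 gives 1.19×10⁻⁴ m³.
I = 2 × 8.66×10⁻⁷ × 1.19×10⁻⁴ / (1.26×10⁻⁶ × 0.0004162) = 0.393 A.

I ≈ 0.393 A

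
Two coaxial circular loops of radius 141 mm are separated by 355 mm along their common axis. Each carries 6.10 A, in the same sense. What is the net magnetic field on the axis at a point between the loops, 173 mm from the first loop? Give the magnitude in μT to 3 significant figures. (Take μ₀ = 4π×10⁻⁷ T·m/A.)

Each loop contributes B = μ₀IR²/[2(R²+z²)^(3/2)] on the axis, with z measured from that loop.
Loop 1 (z = 0.173 m): B₁ = 6.85×10⁻⁶ T. Loop 2 (z = 0.182 m): B₂ = 6.24×10⁻⁶ T.
The fields add: B = B₁ + B₂ = 1.31×10⁻⁵ T.

B ≈ 13.1 μT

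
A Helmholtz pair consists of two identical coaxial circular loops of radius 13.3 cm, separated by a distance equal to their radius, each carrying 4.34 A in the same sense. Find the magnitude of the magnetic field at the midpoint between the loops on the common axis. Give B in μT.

B ≈ 29.3 μT

Each loop contributes B = μ₀IR²/[2(R²+z²)^(3/2)] on the axis, with z measured from that loop.
Loop 1 (z = 0.0665 m): B₁ = 1.47×10⁻⁵ T. Loop 2 (z = 0.0665 m): B₂ = 1.47×10⁻⁵ T.
The fields add: B = B₁ + B₂ = 2.93×10⁻⁵ T.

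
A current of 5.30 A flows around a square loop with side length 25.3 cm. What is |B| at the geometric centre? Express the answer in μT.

Each side is a finite straight segment at perpendicular distance d = a/(2 tan(π/4)) = 0.1265 m from the centre, with end-angles ±π/4.
One side contributes B₁ = (μ₀I/4πd)·2 sin(π/4) = 5.93×10⁻⁶ T.
All 4 sides add in the same direction: B = 4 × 5.93×10⁻⁶ = 2.37×10⁻⁵ T.

B ≈ 23.7 μT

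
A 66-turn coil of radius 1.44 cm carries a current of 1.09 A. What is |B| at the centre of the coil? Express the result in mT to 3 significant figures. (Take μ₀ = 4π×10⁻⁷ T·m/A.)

For an N-turn flat coil, B = Nμ₀I/(2R) with R = 0.0144 m.
B = 66 × 4.76×10⁻⁵ T = 3.14×10⁻³ T.

B ≈ 3.14 mT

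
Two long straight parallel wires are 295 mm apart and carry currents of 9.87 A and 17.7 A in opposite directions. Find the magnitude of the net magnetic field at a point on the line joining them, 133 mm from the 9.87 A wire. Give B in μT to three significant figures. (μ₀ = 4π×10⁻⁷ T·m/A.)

B ≈ 36.7 μT

Each long wire gives B = μ₀I/(2πd). Distances are d₁ = 0.133 m and d₂ = 0.162 m.
B₁ = 1.48×10⁻⁵ T, B₂ = 2.19×10⁻⁵ T.
Between antiparallel currents both contributions point the same way, so they add. B = B₁ + B₂ = 1.48×10⁻⁵ + 2.19×10⁻⁵ = 3.67×10⁻⁵ T.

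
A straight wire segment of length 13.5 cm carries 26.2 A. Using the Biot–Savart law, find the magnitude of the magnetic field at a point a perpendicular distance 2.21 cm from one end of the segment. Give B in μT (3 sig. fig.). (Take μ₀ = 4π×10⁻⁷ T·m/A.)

B ≈ 117 μT

For a finite straight segment, B = (μ₀I/4πd)(sinθ₁ + sinθ₂), where θ₁, θ₂ are the angles from the perpendicular to each end.
The perpendicular foot is at one end, so the two end-offsets along the wire are 0 and L = 0.135 m.
sinθ₁ = 0/√(0²+0.0221²) = 0.0000; sinθ₂ = 0.135/√(0.135²+0.0221²) = 0.9869.
B = (4π×10⁻⁷ × 26.2) / (4π × 0.0221) × (0.0000 + 0.9869) = 1.17×10⁻⁴ T.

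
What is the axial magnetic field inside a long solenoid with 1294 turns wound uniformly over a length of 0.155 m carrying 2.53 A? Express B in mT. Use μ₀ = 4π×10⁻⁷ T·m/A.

B ≈ 26.5 mT

Inside a long solenoid, B = μ₀nI with n = 8348 turns/m.
B = 4π×10⁻⁷ × 8348 × 2.53 = 2.65×10⁻² T.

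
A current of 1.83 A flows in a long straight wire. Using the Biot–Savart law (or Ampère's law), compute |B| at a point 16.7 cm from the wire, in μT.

For an infinitely long straight wire, B = μ₀I/(2πd).
B = (4π×10⁻⁷ × 1.83) / (2π × 0.167) = 2.19×10⁻⁶ T.

B ≈ 2.19 μT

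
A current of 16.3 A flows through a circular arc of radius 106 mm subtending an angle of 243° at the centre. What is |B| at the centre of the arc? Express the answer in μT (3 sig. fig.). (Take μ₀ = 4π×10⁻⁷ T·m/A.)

The Biot–Savart field of a circular arc at its centre is B = μ₀Iφ/(4πR), with φ = 4.241 rad.
B = (4π×10⁻⁷ × 16.3 × 4.241) / (4π × 0.106) = 6.52×10⁻⁵ T.

B ≈ 65.2 μT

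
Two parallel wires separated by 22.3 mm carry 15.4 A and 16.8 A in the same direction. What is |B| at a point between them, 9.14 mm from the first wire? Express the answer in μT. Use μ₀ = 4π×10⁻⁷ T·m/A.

Each long wire gives B = μ₀I/(2πd). Distances are d₁ = 0.00914 m and d₂ = 0.01316 m.
B₁ = 3.37×10⁻⁴ T, B₂ = 2.55×10⁻⁴ T.
Between parallel currents the two contributions point in opposite directions, so they subtract. B = |B₁ − B₂| = |3.37×10⁻⁴ − 2.55×10⁻⁴| = 8.17×10⁻⁵ T.

B ≈ 81.7 μT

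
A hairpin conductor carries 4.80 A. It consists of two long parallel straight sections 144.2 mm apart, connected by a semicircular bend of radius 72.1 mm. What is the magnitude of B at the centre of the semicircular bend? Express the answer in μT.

The semicircular arc contributes B_arc = μ₀I·π/(4πR) = μ₀I/(4R) = 2.09×10⁻⁵ T.
Each semi-infinite lead is at perpendicular distance R = 0.0721 m from the centre, with the perpendicular foot at its near end, so it contributes μ₀I/(4πR); both point the same way, together 1.33×10⁻⁵ T.
Arc and leads all point the same direction: B = 2.09×10⁻⁵ + 1.33×10⁻⁵ = 3.42×10⁻⁵ T.

B ≈ 34.2 μT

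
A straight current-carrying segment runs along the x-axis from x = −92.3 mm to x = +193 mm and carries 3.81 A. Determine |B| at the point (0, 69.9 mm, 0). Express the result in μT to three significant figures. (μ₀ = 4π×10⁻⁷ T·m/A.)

B ≈ 9.47 μT

For a finite straight segment, B = (μ₀I/4πd)(sinθ₁ + sinθ₂), where θ₁, θ₂ are the angles from the perpendicular to each end.
The perpendicular distance is d = 0.0699 m; the end-offsets along the wire are a = 0.0923 m and b = 0.193 m.
sinθ₁ = 0.0923/√(0.0923²+0.0699²) = 0.7972; sinθ₂ = 0.193/√(0.193²+0.0699²) = 0.9402.
B = (4π×10⁻⁷ × 3.81) / (4π × 0.0699) × (0.7972 + 0.9402) = 9.47×10⁻⁶ T.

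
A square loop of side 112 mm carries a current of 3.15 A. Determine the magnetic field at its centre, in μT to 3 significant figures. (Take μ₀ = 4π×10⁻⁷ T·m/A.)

B ≈ 31.8 μT

Each side is a finite straight segment at perpendicular distance d = a/(2 tan(π/4)) = 0.056 m from the centre, with end-angles ±π/4.
One side contributes B₁ = (μ₀I/4πd)·2 sin(π/4) = 7.95×10⁻⁶ T.
All 4 sides add in the same direction: B = 4 × 7.95×10⁻⁶ = 3.18×10⁻⁵ T.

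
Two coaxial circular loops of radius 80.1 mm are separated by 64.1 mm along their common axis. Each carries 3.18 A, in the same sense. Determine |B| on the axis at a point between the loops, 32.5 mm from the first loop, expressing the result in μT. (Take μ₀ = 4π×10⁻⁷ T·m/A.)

Each loop contributes B = μ₀IR²/[2(R²+z²)^(3/2)] on the axis, with z measured from that loop.
Loop 1 (z = 0.0325 m): B₁ = 1.98×10⁻⁵ T. Loop 2 (z = 0.0316 m): B₂ = 2.01×10⁻⁵ T.
The fields add: B = B₁ + B₂ = 3.99×10⁻⁵ T.

B ≈ 39.9 μT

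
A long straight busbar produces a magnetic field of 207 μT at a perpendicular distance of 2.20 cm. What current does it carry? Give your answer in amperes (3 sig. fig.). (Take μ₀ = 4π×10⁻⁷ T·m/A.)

For a long straight wire B = μ₀I/(2πd), so I = 2πdB/μ₀.
I = 2π × 0.022 × 2.07×10⁻⁴ / (4π×10⁻⁷) = 22.8 A.

I ≈ 22.8 A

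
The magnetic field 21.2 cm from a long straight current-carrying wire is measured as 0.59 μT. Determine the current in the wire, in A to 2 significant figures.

I ≈ 0.63 A

For a long straight wire B = μ₀I/(2πd), so I = 2πdB/μ₀.
I = 2π × 0.212 × 5.90×10⁻⁷ / (4π×10⁻⁷) = 0.625 A.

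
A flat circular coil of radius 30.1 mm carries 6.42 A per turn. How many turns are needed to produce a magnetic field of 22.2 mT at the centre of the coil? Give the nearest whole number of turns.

N = 166

For an N-turn coil, B = Nμ₀I/(2R). A single turn gives B₁ = 1.34×10⁻⁴ T with R = 0.0301 m.
N = B/B₁ = 2.22×10⁻² / 1.34×10⁻⁴ = 165.66.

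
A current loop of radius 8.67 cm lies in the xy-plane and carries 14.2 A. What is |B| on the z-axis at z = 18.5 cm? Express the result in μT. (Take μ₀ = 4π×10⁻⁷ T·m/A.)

On the axis of a circular loop, B = μ₀IR² / [2(R²+z²)^(3/2)].
R² + z² = (0.0867)² + (0.185)² = 0.04174 m², and (R²+z²)^(3/2) = 8.53×10⁻³ m³.
B = (4π×10⁻⁷ × 14.2 × 0.007517) / (2 × 8.53×10⁻³) = 7.86×10⁻⁶ T.

B ≈ 7.86 μT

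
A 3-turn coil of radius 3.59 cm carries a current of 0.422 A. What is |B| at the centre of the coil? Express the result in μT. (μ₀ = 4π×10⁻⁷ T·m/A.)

B ≈ 22.2 μT

For an N-turn flat coil, B = Nμ₀I/(2R) with R = 0.0359 m.
B = 3 × 7.39×10⁻⁶ T = 2.22×10⁻⁵ T.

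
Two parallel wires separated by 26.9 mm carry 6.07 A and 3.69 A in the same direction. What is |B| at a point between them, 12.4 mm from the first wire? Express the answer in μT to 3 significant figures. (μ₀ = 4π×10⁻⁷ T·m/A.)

Each long wire gives B = μ₀I/(2πd). Distances are d₁ = 0.0124 m and d₂ = 0.0145 m.
B₁ = 9.79×10⁻⁵ T, B₂ = 5.09×10⁻⁵ T.
Between parallel currents the two contributions point in opposite directions, so they subtract. B = |B₁ − B₂| = |9.79×10⁻⁵ − 5.09×10⁻⁵| = 4.70×10⁻⁵ T.

B ≈ 47.0 μT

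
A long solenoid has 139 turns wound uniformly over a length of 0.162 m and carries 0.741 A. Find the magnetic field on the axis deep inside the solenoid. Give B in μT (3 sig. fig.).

Inside a long solenoid, B = μ₀nI with n = 858 turns/m.
B = 4π×10⁻⁷ × 858 × 0.741 = 7.99×10⁻⁴ T.

B ≈ 799 μT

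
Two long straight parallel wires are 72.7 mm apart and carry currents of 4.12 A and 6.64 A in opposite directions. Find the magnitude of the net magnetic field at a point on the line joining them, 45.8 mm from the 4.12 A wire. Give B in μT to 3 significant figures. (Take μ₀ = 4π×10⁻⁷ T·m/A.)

B ≈ 67.4 μT

Each long wire gives B = μ₀I/(2πd). Distances are d₁ = 0.0458 m and d₂ = 0.0269 m.
B₁ = 1.80×10⁻⁵ T, B₂ = 4.94×10⁻⁵ T.
Between antiparallel currents both contributions point the same way, so they add. B = B₁ + B₂ = 1.80×10⁻⁵ + 4.94×10⁻⁵ = 6.74×10⁻⁵ T.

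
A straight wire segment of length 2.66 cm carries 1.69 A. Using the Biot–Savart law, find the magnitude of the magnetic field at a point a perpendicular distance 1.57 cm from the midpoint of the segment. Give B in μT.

For a finite straight segment, B = (μ₀I/4πd)(sinθ₁ + sinθ₂), where θ₁, θ₂ are the angles from the perpendicular to each end.
The perpendicular from the point meets the wire at its midpoint, so each end is L/2 = 0.0133 m away along the wire.
sinθ₁ = 0.0133/√(0.0133²+0.0157²) = 0.6464; sinθ₂ = 0.0133/√(0.0133²+0.0157²) = 0.6464.
B = (4π×10⁻⁷ × 1.69) / (4π × 0.0157) × (0.6464 + 0.6464) = 1.39×10⁻⁵ T.

B ≈ 13.9 μT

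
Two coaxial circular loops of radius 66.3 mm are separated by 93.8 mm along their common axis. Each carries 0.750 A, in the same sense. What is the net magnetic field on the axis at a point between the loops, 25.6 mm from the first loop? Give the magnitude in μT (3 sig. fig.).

B ≈ 8.18 μT

Each loop contributes B = μ₀IR²/[2(R²+z²)^(3/2)] on the axis, with z measured from that loop.
Loop 1 (z = 0.0256 m): B₁ = 5.77×10⁻⁶ T. Loop 2 (z = 0.0682 m): B₂ = 2.41×10⁻⁶ T.
The fields add: B = B₁ + B₂ = 8.18×10⁻⁶ T.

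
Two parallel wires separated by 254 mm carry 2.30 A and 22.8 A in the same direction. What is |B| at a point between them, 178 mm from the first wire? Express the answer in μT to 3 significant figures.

B ≈ 57.4 μT

Each long wire gives B = μ₀I/(2πd). Distances are d₁ = 0.178 m and d₂ = 0.076 m.
B₁ = 2.58×10⁻⁶ T, B₂ = 6.00×10⁻⁵ T.
Between parallel currents the two contributions point in opposite directions, so they subtract. B = |B₁ − B₂| = |2.58×10⁻⁶ − 6.00×10⁻⁵| = 5.74×10⁻⁵ T.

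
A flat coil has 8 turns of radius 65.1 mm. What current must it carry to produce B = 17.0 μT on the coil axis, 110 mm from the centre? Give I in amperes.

I ≈ 1.67 A

For an N-turn coil, B = Nμ₀IR²/[2(R²+z²)^(3/2)] with R = 0.0651 m, z = 0.11 m, so I = 2B(R²+z²)^(3/2)/(Nμ₀R²) = 2 × 1.70×10⁻⁵ × 2.09×10⁻³ / (8 × 4π×10⁻⁷ × 0.004238) = 1.67 A.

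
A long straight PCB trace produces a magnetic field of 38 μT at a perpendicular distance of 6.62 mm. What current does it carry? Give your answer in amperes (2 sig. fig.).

For a long straight wire B = μ₀I/(2πd), so I = 2πdB/μ₀.
I = 2π × 0.00662 × 3.80×10⁻⁵ / (4π×10⁻⁷) = 1.26 A.

I ≈ 1.3 A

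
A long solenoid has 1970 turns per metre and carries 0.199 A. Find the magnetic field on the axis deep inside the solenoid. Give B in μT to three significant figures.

Inside a long solenoid, B = μ₀nI with n = 1970 turns/m.
B = 4π×10⁻⁷ × 1970 × 0.199 = 4.93×10⁻⁴ T.

B ≈ 493 μT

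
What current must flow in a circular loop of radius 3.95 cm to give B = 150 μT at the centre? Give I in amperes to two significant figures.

At the centre of a circular loop B = μ₀I/(2R), so I = 2RB/μ₀.
With R = 0.0395 m, I = 2 × 0.0395 × 1.50×10⁻⁴ / (4π×10⁻⁷) = 9.43 A.

I ≈ 9.4 A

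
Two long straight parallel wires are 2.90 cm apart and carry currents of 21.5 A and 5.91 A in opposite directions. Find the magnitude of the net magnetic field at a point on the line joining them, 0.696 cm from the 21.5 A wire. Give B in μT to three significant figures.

Each long wire gives B = μ₀I/(2πd). Distances are d₁ = 0.00696 m and d₂ = 0.02204 m.
B₁ = 6.18×10⁻⁴ T, B₂ = 5.36×10⁻⁵ T.
Between antiparallel currents both contributions point the same way, so they add. B = B₁ + B₂ = 6.18×10⁻⁴ + 5.36×10⁻⁵ = 6.71×10⁻⁴ T.

B ≈ 671 μT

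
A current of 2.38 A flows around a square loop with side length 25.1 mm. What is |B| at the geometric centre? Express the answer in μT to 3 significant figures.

B ≈ 107 μT

Each side is a finite straight segment at perpendicular distance d = a/(2 tan(π/4)) = 0.01255 m from the centre, with end-angles ±π/4.
One side contributes B₁ = (μ₀I/4πd)·2 sin(π/4) = 2.68×10⁻⁵ T.
All 4 sides add in the same direction: B = 4 × 2.68×10⁻⁵ = 1.07×10⁻⁴ T.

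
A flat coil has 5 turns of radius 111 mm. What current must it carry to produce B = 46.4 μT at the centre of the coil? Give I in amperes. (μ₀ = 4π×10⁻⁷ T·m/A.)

For an N-turn coil, B = Nμ₀I/(2R) with R = 0.111 m, so I = 2RB/(Nμ₀) = 2 × 0.111 × 4.64×10⁻⁵ / (5 × 4π×10⁻⁷) = 1.64 A.

I ≈ 1.64 A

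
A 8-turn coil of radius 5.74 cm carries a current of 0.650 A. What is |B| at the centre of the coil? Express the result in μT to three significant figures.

B ≈ 56.9 μT

For an N-turn flat coil, B = Nμ₀I/(2R) with R = 0.0574 m.
B = 8 × 7.12×10⁻⁶ T = 5.69×10⁻⁵ T.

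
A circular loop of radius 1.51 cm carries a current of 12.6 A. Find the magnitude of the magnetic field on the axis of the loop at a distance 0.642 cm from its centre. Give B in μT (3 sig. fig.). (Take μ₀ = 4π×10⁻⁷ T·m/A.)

On the axis of a circular loop, B = μ₀IR² / [2(R²+z²)^(3/2)].
R² + z² = (0.0151)² + (0.00642)² = 0.0002692 m², and (R²+z²)^(3/2) = 4.42×10⁻⁶ m³.
B = (4π×10⁻⁷ × 12.6 × 0.000228) / (2 × 4.42×10⁻⁶) = 4.09×10⁻⁴ T.

B ≈ 409 μT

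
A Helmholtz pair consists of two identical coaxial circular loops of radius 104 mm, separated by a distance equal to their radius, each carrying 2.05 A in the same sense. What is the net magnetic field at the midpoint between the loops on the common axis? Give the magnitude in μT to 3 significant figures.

B ≈ 17.7 μT

Each loop contributes B = μ₀IR²/[2(R²+z²)^(3/2)] on the axis, with z measured from that loop.
Loop 1 (z = 0.052 m): B₁ = 8.86×10⁻⁶ T. Loop 2 (z = 0.052 m): B₂ = 8.86×10⁻⁶ T.
The fields add: B = B₁ + B₂ = 1.77×10⁻⁵ T.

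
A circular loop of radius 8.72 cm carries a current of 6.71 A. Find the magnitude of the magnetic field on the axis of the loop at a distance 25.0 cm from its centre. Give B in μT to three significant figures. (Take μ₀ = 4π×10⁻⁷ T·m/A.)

On the axis of a circular loop, B = μ₀IR² / [2(R²+z²)^(3/2)].
R² + z² = (0.0872)² + (0.25)² = 0.0701 m², and (R²+z²)^(3/2) = 1.86×10⁻² m³.
B = (4π×10⁻⁷ × 6.71 × 0.007604) / (2 × 1.86×10⁻²) = 1.73×10⁻⁶ T.

B ≈ 1.73 μT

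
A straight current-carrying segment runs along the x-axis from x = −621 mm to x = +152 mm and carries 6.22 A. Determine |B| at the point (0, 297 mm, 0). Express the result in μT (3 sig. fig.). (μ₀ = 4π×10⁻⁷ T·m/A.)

For a finite straight segment, B = (μ₀I/4πd)(sinθ₁ + sinθ₂), where θ₁, θ₂ are the angles from the perpendicular to each end.
The perpendicular distance is d = 0.297 m; the end-offsets along the wire are a = 0.621 m and b = 0.152 m.
sinθ₁ = 0.621/√(0.621²+0.297²) = 0.9021; sinθ₂ = 0.152/√(0.152²+0.297²) = 0.4556.
B = (4π×10⁻⁷ × 6.22) / (4π × 0.297) × (0.9021 + 0.4556) = 2.84×10⁻⁶ T.

B ≈ 2.84 μT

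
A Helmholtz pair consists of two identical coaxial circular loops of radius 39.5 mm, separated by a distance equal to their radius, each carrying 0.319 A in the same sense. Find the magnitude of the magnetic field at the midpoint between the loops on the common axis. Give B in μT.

Each loop contributes B = μ₀IR²/[2(R²+z²)^(3/2)] on the axis, with z measured from that loop.
Loop 1 (z = 0.01975 m): B₁ = 3.63×10⁻⁶ T. Loop 2 (z = 0.01975 m): B₂ = 3.63×10⁻⁶ T.
The fields add: B = B₁ + B₂ = 7.26×10⁻⁶ T.

B ≈ 7.26 μT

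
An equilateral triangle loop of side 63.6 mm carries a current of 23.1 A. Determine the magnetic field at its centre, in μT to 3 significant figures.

B ≈ 654 μT

Each side is a finite straight segment at perpendicular distance d = a/(2 tan(π/3)) = 0.01836 m from the centre, with end-angles ±π/3.
One side contributes B₁ = (μ₀I/4πd)·2 sin(π/3) = 2.18×10⁻⁴ T.
All 3 sides add in the same direction: B = 3 × 2.18×10⁻⁴ = 6.54×10⁻⁴ T.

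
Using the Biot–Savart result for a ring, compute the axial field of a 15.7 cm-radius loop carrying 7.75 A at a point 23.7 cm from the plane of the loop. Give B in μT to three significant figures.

On the axis of a circular loop, B = μ₀IR² / [2(R²+z²)^(3/2)].
R² + z² = (0.157)² + (0.237)² = 0.08082 m², and (R²+z²)^(3/2) = 2.30×10⁻² m³.
B = (4π×10⁻⁷ × 7.75 × 0.02465) / (2 × 2.30×10⁻²) = 5.22×10⁻⁶ T.

B ≈ 5.22 μT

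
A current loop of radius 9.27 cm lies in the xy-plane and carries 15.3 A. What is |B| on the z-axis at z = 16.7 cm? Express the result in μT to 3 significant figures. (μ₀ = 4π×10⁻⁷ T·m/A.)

On the axis of a circular loop, B = μ₀IR² / [2(R²+z²)^(3/2)].
R² + z² = (0.0927)² + (0.167)² = 0.03648 m², and (R²+z²)^(3/2) = 6.97×10⁻³ m³.
B = (4π×10⁻⁷ × 15.3 × 0.008593) / (2 × 6.97×10⁻³) = 1.19×10⁻⁵ T.

B ≈ 11.9 μT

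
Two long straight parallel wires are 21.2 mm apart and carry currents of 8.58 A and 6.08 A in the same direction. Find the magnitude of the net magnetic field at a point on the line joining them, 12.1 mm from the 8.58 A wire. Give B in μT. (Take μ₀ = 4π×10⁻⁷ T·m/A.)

B ≈ 8.19 μT

Each long wire gives B = μ₀I/(2πd). Distances are d₁ = 0.0121 m and d₂ = 0.0091 m.
B₁ = 1.42×10⁻⁴ T, B₂ = 1.34×10⁻⁴ T.
Between parallel currents the two contributions point in opposite directions, so they subtract. B = |B₁ − B₂| = |1.42×10⁻⁴ − 1.34×10⁻⁴| = 8.19×10⁻⁶ T.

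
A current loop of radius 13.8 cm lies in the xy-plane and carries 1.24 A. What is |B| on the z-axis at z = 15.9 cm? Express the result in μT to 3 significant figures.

B ≈ 1.59 μT

On the axis of a circular loop, B = μ₀IR² / [2(R²+z²)^(3/2)].
R² + z² = (0.138)² + (0.159)² = 0.04433 m², and (R²+z²)^(3/2) = 9.33×10⁻³ m³.
B = (4π×10⁻⁷ × 1.24 × 0.01904) / (2 × 9.33×10⁻³) = 1.59×10⁻⁶ T.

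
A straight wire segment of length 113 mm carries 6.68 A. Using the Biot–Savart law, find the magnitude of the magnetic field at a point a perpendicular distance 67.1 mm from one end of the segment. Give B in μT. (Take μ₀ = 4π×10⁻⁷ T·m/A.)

For a finite straight segment, B = (μ₀I/4πd)(sinθ₁ + sinθ₂), where θ₁, θ₂ are the angles from the perpendicular to each end.
The perpendicular foot is at one end, so the two end-offsets along the wire are 0 and L = 0.113 m.
sinθ₁ = 0/√(0²+0.0671²) = 0.0000; sinθ₂ = 0.113/√(0.113²+0.0671²) = 0.8598.
B = (4π×10⁻⁷ × 6.68) / (4π × 0.0671) × (0.0000 + 0.8598) = 8.56×10⁻⁶ T.

B ≈ 8.56 μT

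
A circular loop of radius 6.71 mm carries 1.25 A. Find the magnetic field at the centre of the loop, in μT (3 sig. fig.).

At the centre of a circular loop the Biot–Savart law gives B = μ₀I/(2R).
B = (4π×10⁻⁷ × 1.25) / (2 × 0.00671) = 1.17×10⁻⁴ T.

B ≈ 117 μT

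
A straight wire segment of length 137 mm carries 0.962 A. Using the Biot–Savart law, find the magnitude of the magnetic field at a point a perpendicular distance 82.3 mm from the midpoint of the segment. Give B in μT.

B ≈ 1.50 μT

For a finite straight segment, B = (μ₀I/4πd)(sinθ₁ + sinθ₂), where θ₁, θ₂ are the angles from the perpendicular to each end.
The perpendicular from the point meets the wire at its midpoint, so each end is L/2 = 0.0685 m away along the wire.
sinθ₁ = 0.0685/√(0.0685²+0.0823²) = 0.6397; sinθ₂ = 0.0685/√(0.0685²+0.0823²) = 0.6397.
B = (4π×10⁻⁷ × 0.962) / (4π × 0.0823) × (0.6397 + 0.6397) = 1.50×10⁻⁶ T.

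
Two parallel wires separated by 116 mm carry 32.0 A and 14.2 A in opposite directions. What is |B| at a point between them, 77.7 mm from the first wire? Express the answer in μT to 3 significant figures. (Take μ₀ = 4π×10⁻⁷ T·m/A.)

Each long wire gives B = μ₀I/(2πd). Distances are d₁ = 0.0777 m and d₂ = 0.0383 m.
B₁ = 8.24×10⁻⁵ T, B₂ = 7.42×10⁻⁵ T.
Between antiparallel currents both contributions point the same way, so they add. B = B₁ + B₂ = 8.24×10⁻⁵ + 7.42×10⁻⁵ = 1.57×10⁻⁴ T.

B ≈ 157 μT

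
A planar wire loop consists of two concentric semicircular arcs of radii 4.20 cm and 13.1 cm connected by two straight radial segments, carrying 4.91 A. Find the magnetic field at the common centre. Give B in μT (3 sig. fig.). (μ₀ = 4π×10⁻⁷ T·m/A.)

B ≈ 25.0 μT

The radial connectors point toward the centre, so dl × r̂ = 0 and they contribute nothing.
Each semicircle gives μ₀I/(4R): inner arc 3.67×10⁻⁵ T, outer arc 1.18×10⁻⁵ T.
The two arcs carry current in opposite angular senses, so their fields oppose: B = |3.67×10⁻⁵ − 1.18×10⁻⁵| = 2.50×10⁻⁵ T.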